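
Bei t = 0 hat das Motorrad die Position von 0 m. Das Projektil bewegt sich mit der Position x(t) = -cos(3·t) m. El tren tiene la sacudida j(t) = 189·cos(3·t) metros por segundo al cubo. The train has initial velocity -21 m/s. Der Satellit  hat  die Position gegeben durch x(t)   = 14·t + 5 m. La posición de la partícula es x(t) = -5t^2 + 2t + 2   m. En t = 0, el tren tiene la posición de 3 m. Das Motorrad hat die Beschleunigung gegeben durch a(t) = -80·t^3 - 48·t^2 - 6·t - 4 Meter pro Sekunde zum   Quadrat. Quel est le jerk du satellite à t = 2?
En partant de la position x(t) = 14·t + 5, nous prenons 3 dérivées. En dérivant la position, nous obtenons la vitesse: v(t) = 14. En dérivant la vitesse, nous obtenons l'accélération: a(t) = 0. En prenant d/dt de a(t), nous trouvons j(t) = 0. De l'équation du jerk j(t) = 0, nous substituons t = 2 pour obtenir j = 0.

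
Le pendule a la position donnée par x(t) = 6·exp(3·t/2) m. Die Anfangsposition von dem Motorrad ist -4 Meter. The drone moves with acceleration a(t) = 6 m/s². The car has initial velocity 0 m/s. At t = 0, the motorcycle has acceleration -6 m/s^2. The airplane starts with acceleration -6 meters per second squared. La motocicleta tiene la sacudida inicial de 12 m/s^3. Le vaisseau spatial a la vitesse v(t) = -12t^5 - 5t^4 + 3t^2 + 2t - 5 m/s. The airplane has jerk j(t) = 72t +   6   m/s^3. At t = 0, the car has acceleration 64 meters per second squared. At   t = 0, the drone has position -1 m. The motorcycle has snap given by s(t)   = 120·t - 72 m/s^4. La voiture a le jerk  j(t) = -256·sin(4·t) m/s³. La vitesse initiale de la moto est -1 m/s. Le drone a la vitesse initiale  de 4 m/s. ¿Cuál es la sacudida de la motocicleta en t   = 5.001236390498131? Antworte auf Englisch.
We must find the integral of our snap equation s(t) = 120·t - 72 1 time. Finding the integral of s(t) and using j(0) = 12: j(t) = 60·t^2 - 72·t + 12. From the given jerk equation j(t) = 60·t^2 - 72·t + 12, we substitute t = 5.001236390498131 to get j = 1152.65290590270.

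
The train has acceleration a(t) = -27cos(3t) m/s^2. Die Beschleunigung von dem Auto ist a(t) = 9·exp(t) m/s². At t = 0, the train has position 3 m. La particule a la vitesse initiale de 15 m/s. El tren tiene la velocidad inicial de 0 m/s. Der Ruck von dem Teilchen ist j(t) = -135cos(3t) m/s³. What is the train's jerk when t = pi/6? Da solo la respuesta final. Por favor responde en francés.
j(pi/6) = 81.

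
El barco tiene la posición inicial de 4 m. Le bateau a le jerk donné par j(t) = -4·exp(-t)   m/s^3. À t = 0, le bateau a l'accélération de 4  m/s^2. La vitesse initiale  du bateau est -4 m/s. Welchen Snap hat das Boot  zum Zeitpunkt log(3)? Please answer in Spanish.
Partiendo de la sacudida j(t) = -4·exp(-t), tomamos 1 derivada. La derivada de la sacudida da el snap: s(t) = 4·exp(-t). Tenemos el snap s(t) = 4·exp(-t). Sustituyendo t = log(3): s(log(3)) = 4/3.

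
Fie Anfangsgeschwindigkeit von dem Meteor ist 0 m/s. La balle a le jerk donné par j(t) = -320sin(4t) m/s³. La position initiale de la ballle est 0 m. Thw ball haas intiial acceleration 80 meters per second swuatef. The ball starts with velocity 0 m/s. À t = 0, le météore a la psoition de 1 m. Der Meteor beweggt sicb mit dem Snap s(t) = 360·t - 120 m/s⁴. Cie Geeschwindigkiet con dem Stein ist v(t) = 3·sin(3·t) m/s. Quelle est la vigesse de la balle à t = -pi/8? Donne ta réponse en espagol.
Debemos encontrar la integral de nuestra ecuación de la sacudida j(t) = -320·sin(4·t) 2 veces. La antiderivada de la sacudida, con a(0) = 80, da la aceleración: a(t) = 80·cos(4·t). Tomando ∫a(t)dt y aplicando v(0) = 0, encontramos v(t) = 20·sin(4·t). Tenemos la velocidad v(t) = 20·sin(4·t). Sustituyendo t = -pi/8: v(-pi/8) = -20.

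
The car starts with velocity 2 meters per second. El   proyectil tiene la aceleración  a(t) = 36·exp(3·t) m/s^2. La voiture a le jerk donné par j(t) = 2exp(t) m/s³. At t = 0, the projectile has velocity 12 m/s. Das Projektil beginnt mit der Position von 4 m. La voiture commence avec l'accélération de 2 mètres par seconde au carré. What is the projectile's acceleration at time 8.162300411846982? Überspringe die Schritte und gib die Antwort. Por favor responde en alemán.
Die Antwort ist 1551774411945.76.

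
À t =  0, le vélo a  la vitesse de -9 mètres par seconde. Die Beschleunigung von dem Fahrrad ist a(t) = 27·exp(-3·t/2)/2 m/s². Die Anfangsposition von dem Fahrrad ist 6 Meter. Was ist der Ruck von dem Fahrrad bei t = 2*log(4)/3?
Ausgehend von der Beschleunigung a(t) = 27·exp(-3·t/2)/2, nehmen wir 1 Ableitung. Mit d/dt von a(t) finden wir j(t) = -81·exp(-3·t/2)/4. Wir haben den Ruck j(t) = -81·exp(-3·t/2)/4. Durch Einsetzen von t = 2*log(4)/3: j(2*log(4)/3) = -81/16.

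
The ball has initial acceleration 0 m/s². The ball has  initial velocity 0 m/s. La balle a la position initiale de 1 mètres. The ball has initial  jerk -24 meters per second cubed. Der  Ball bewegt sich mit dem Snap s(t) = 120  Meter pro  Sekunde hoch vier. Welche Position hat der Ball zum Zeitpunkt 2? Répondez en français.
Nous devons intégrer notre équation du snap s(t) = 120 4 fois. La primitive du snap, avec j(0) = -24, donne le jerk: j(t) = 120·t - 24. En prenant ∫j(t)dt et en appliquant a(0) = 0, nous trouvons a(t) = 12·t·(5·t - 2). L'intégrale de l'accélération est la vitesse. En utilisant v(0) = 0, nous obtenons v(t) = t^2·(20·t - 12). En prenant ∫v(t)dt et en appliquant x(0) = 1, nous trouvons x(t) = 5·t^4 - 4·t^3 + 1. De l'équation de la position x(t) = 5·t^4 - 4·t^3 + 1, nous substituons t = 2 pour obtenir x = 49.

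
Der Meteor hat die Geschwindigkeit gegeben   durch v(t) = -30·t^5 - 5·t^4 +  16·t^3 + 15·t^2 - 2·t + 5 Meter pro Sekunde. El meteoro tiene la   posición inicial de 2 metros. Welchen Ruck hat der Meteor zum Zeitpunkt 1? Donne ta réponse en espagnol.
Para resolver esto, necesitamos tomar 2 derivadas de nuestra ecuación de la velocidad v(t) = -30·t^5 - 5·t^4 + 16·t^3 + 15·t^2 - 2·t + 5. Derivando la velocidad, obtenemos la aceleración: a(t) = -150·t^4 - 20·t^3 + 48·t^2 + 30·t - 2. La derivada de la aceleración da la sacudida: j(t) = -600·t^3 - 60·t^2 + 96·t + 30. De la ecuación de la sacudida j(t) = -600·t^3 - 60·t^2 + 96·t + 30, sustituimos t = 1 para obtener j = -534.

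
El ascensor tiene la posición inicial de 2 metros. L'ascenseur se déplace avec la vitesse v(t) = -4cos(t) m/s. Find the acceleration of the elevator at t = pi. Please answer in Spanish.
Partiendo de la velocidad v(t) = -4·cos(t), tomamos 1 derivada. La derivada de la velocidad da la aceleración: a(t) = 4·sin(t). Tenemos la aceleración a(t) = 4·sin(t). Sustituyendo t = pi: a(pi) = 0.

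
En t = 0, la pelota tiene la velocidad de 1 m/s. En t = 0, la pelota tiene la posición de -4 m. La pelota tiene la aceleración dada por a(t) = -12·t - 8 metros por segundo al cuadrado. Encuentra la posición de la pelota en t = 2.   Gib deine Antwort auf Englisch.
Starting from acceleration a(t) = -12·t - 8, we take 2 integrals. Finding the integral of a(t) and using v(0) = 1: v(t) = -6·t^2 - 8·t + 1. Finding the antiderivative of v(t) and using x(0) = -4: x(t) = -2·t^3 - 4·t^2 + t - 4. Using x(t) = -2·t^3 - 4·t^2 + t - 4 and substituting t = 2, we find x = -34.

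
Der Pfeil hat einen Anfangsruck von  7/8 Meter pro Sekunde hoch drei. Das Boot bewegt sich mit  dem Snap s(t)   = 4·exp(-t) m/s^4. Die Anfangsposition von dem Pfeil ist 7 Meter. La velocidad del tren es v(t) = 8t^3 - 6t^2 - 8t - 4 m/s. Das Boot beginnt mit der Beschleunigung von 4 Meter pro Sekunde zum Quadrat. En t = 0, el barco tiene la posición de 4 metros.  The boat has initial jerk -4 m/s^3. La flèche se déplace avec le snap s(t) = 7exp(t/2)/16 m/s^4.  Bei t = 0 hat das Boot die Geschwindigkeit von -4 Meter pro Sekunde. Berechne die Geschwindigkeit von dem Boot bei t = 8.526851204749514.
Wir müssen unsere Gleichung für den Snap s(t) = 4·exp(-t) 3-mal integrieren. Die Stammfunktion von dem Snap ist der Ruck. Mit j(0) = -4 erhalten wir j(t) = -4·exp(-t). Mit ∫j(t)dt und Anwendung von a(0) = 4, finden wir a(t) = 4·exp(-t). Die Stammfunktion von der Beschleunigung ist die Geschwindigkeit. Mit v(0) = -4 erhalten wir v(t) = -4·exp(-t). Mit v(t) = -4·exp(-t) und Einsetzen von t = 8.526851204749514, finden wir v = -0.000792310780395106.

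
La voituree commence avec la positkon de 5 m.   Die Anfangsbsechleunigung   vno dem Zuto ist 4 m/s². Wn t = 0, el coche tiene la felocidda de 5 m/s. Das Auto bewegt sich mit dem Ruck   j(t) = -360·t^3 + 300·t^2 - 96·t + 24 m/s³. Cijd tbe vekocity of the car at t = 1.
We must find the integral of our jerk equation j(t) = -360·t^3 + 300·t^2 - 96·t + 24 2 times. Taking ∫j(t)dt and applying a(0) = 4, we find a(t) = -90·t^4 + 100·t^3 - 48·t^2 + 24·t + 4. Integrating acceleration and using the initial condition v(0) = 5, we get v(t) = -18·t^5 + 25·t^4 - 16·t^3 + 12·t^2 + 4·t + 5. We have velocity v(t) = -18·t^5 + 25·t^4 - 16·t^3 + 12·t^2 + 4·t + 5. Substituting t = 1: v(1) = 12.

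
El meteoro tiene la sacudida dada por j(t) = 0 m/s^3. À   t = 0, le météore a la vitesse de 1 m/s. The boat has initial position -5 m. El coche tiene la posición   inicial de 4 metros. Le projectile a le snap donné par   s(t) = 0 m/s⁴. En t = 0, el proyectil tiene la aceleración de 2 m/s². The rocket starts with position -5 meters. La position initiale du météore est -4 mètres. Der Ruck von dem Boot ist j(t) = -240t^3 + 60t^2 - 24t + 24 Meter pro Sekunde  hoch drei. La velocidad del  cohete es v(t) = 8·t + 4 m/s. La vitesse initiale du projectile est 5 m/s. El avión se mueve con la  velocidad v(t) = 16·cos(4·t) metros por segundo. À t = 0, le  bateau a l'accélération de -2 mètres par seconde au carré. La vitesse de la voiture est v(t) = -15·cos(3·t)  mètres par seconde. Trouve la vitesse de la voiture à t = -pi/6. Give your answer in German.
Mit v(t) = -15·cos(3·t) und Einsetzen von t = -pi/6, finden wir v = 0.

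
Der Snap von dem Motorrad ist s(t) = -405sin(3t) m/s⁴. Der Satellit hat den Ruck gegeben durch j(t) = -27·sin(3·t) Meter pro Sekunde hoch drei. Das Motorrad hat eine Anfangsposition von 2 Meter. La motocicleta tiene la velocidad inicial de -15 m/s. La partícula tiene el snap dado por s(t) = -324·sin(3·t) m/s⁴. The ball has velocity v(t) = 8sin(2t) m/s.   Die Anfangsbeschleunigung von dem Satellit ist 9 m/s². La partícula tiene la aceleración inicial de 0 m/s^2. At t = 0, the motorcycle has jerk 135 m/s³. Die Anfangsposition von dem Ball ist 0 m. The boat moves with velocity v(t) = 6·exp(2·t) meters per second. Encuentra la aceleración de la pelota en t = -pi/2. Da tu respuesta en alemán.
Ausgehend von der Geschwindigkeit v(t) = 8·sin(2·t), nehmen wir 1 Ableitung. Durch Ableiten von der Geschwindigkeit erhalten wir die Beschleunigung: a(t) = 16·cos(2·t). Mit a(t) = 16·cos(2·t) und Einsetzen von t = -pi/2, finden wir a = -16.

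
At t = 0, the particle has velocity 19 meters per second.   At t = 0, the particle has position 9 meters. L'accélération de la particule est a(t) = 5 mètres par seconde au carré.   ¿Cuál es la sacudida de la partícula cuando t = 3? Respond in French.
Pour résoudre ceci, nous devons prendre 1 dérivée de notre équation de l'accélération a(t) = 5. La dérivée de l'accélération donne le jerk: j(t) = 0. Nous avons le jerk j(t) = 0. En substituant t = 3: j(3) = 0.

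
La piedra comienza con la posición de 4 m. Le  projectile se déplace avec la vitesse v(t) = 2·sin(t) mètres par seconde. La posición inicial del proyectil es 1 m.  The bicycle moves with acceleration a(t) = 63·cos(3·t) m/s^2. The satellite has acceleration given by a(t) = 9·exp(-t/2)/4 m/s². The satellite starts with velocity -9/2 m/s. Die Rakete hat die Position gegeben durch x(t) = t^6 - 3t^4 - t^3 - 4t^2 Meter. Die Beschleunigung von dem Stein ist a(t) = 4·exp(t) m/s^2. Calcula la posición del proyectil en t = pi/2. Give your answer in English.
To solve this, we need to take 1 integral of our velocity equation v(t) = 2·sin(t). Integrating velocity and using the initial condition x(0) = 1, we get x(t) = 3 - 2·cos(t). Using x(t) = 3 - 2·cos(t) and substituting t = pi/2, we find x = 3.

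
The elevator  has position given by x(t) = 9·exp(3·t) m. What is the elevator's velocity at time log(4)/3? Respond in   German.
Um dies zu lösen, müssen wir 1 Ableitung unserer Gleichung für die Position x(t) = 9·exp(3·t) nehmen. Die Ableitung von der Position ergibt die Geschwindigkeit: v(t) = 27·exp(3·t). Aus der Gleichung für die Geschwindigkeit v(t) = 27·exp(3·t), setzen wir t = log(4)/3 ein und erhalten v = 108.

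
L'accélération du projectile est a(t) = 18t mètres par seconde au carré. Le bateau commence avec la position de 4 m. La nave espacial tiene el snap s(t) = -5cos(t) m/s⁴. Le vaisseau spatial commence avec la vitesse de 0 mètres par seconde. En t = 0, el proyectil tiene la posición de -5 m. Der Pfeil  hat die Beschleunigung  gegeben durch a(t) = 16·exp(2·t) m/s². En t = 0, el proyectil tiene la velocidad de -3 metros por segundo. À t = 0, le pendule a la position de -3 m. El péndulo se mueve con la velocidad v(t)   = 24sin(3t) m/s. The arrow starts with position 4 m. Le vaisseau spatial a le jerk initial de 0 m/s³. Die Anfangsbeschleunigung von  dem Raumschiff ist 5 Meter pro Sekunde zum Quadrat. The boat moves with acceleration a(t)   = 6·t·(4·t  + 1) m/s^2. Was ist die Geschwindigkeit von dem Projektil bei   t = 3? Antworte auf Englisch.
To solve this, we need to take 1 integral of our acceleration equation a(t) = 18·t. Integrating acceleration and using the initial condition v(0) = -3, we get v(t) = 9·t^2 - 3. From the given velocity equation v(t) = 9·t^2 - 3, we substitute t = 3 to get v = 78.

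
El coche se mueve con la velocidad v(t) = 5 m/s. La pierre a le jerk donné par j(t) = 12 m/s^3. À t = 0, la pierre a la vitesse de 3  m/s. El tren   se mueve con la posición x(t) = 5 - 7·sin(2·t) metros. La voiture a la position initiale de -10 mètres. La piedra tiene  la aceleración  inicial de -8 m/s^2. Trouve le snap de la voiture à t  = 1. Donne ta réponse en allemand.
Um dies zu lösen, müssen wir 3 Ableitungen unserer Gleichung für die Geschwindigkeit v(t) = 5 nehmen. Die Ableitung von der Geschwindigkeit ergibt die Beschleunigung: a(t) = 0. Durch Ableiten von der Beschleunigung erhalten wir den Ruck: j(t) = 0. Mit d/dt von j(t) finden wir s(t) = 0. Mit s(t) = 0 und Einsetzen von t = 1, finden wir s = 0.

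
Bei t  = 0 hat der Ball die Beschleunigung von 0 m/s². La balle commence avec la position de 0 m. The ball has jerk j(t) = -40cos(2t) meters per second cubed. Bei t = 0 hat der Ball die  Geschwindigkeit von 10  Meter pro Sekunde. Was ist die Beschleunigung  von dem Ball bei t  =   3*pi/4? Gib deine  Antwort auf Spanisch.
Para resolver esto, necesitamos tomar 1 antiderivada de nuestra ecuación de la sacudida j(t) = -40·cos(2·t). La integral de la sacudida, con a(0) = 0, da la aceleración: a(t) = -20·sin(2·t). De la ecuación de la aceleración a(t) = -20·sin(2·t), sustituimos t = 3*pi/4 para obtener a = 20.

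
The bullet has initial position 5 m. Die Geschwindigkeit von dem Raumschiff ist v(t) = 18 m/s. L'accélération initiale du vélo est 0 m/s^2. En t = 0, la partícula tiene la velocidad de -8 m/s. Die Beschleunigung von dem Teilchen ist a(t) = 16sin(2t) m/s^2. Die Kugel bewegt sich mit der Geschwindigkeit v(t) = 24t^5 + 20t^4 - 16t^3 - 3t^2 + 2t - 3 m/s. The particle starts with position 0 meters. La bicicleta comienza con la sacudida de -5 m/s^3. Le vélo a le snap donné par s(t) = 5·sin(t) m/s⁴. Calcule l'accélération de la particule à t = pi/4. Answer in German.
Wir haben die Beschleunigung a(t) = 16·sin(2·t). Durch Einsetzen von t = pi/4: a(pi/4) = 16.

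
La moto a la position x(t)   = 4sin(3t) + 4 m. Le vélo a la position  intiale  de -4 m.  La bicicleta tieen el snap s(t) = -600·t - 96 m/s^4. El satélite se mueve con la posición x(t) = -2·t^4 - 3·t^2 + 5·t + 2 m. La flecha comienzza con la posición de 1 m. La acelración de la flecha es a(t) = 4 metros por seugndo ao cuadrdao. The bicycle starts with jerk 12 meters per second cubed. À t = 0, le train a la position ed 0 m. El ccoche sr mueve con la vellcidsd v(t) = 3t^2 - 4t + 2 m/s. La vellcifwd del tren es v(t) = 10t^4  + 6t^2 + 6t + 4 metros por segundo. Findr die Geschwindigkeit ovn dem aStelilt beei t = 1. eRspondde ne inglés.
Starting from position x(t) = -2·t^4 - 3·t^2 + 5·t + 2, we take 1 derivative. Differentiating position, we get velocity: v(t) = -8·t^3 - 6·t + 5. We have velocity v(t) = -8·t^3 - 6·t + 5. Substituting t = 1: v(1) = -9.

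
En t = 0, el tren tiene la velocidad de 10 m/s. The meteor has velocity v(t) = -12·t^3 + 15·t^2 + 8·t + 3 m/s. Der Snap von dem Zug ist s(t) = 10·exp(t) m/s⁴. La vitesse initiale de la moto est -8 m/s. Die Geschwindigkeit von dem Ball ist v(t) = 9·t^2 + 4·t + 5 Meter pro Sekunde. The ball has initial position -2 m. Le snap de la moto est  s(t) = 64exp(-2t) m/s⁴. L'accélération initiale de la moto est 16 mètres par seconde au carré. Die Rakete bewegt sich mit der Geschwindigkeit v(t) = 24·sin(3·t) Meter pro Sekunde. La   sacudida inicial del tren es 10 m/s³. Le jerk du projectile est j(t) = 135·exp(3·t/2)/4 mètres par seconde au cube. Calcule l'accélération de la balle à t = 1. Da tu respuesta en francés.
Pour résoudre ceci, nous devons prendre 1 dérivée de notre équation de la vitesse v(t) = 9·t^2 + 4·t + 5. En dérivant la vitesse, nous obtenons l'accélération: a(t) = 18·t + 4. En utilisant a(t) = 18·t + 4 et en substituant t = 1, nous trouvons a = 22.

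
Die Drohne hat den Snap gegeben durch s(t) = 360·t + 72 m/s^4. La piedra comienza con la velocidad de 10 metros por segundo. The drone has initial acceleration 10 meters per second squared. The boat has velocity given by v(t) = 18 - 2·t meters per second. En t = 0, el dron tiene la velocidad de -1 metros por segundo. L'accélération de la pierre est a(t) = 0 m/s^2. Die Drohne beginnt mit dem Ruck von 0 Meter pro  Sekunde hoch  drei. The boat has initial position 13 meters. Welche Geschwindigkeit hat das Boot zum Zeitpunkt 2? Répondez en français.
Nous avons la vitesse v(t) = 18 - 2·t. En substituant t = 2: v(2) = 14.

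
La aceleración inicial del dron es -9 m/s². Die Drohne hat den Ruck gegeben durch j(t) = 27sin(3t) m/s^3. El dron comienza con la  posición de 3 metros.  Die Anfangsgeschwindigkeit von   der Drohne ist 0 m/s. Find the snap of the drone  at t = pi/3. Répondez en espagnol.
Debemos derivar nuestra ecuación de la sacudida j(t) = 27·sin(3·t) 1 vez. Tomando d/dt de j(t), encontramos s(t) = 81·cos(3·t). Tenemos el snap s(t) = 81·cos(3·t). Sustituyendo t = pi/3: s(pi/3) = -81.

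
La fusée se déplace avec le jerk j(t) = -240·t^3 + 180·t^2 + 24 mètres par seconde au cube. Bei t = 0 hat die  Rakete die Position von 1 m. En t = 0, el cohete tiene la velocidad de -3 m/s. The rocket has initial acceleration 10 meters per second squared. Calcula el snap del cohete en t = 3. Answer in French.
Pour résoudre ceci, nous devons prendre 1 dérivée de notre équation du jerk j(t) = -240·t^3 + 180·t^2 + 24. En prenant d/dt de j(t), nous trouvons s(t) = -720·t^2 + 360·t. En utilisant s(t) = -720·t^2 + 360·t et en substituant t = 3, nous trouvons s = -5400.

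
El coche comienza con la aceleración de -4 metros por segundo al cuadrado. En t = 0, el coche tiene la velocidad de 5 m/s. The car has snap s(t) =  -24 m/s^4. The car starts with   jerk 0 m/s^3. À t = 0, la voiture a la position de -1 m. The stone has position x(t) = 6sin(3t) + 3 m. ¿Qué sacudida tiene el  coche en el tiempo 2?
Para resolver esto, necesitamos tomar 1 antiderivada de nuestra ecuación del snap s(t) = -24. La antiderivada del snap, con j(0) = 0, da la sacudida: j(t) = -24·t. Tenemos la sacudida j(t) = -24·t. Sustituyendo t = 2: j(2) = -48.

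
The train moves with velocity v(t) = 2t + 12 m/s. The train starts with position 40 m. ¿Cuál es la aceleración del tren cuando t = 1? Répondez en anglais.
Starting from velocity v(t) = 2·t + 12, we take 1 derivative. Taking d/dt of v(t), we find a(t) = 2. Using a(t) = 2 and substituting t = 1, we find a = 2.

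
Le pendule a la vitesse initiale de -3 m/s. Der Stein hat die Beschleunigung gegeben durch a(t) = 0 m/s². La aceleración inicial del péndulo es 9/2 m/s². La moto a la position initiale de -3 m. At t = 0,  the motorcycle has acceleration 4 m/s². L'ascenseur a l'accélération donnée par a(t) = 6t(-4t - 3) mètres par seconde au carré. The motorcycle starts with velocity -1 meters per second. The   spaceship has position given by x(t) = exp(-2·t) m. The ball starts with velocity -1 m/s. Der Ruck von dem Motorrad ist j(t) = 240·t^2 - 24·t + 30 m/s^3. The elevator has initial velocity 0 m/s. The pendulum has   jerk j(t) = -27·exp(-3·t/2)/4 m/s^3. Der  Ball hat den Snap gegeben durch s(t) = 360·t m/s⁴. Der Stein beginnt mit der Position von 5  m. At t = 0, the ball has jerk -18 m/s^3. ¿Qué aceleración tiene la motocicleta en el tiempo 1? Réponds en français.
Pour résoudre ceci, nous devons prendre 1 intégrale de notre équation du jerk j(t) = 240·t^2 - 24·t + 30. En prenant ∫j(t)dt et en appliquant a(0) = 4, nous trouvons a(t) = 80·t^3 - 12·t^2 + 30·t + 4. En utilisant a(t) = 80·t^3 - 12·t^2 + 30·t + 4 et en substituant t = 1, nous trouvons a = 102.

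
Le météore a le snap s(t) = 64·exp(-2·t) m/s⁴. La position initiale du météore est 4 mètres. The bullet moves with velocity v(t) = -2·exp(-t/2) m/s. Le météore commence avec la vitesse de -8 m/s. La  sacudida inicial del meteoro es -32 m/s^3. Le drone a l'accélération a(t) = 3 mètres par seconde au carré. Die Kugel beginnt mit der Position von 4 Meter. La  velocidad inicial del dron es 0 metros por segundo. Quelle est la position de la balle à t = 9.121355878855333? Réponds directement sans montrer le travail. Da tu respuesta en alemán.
Bei t = 9.121355878855333, x = 0.0418198748192888.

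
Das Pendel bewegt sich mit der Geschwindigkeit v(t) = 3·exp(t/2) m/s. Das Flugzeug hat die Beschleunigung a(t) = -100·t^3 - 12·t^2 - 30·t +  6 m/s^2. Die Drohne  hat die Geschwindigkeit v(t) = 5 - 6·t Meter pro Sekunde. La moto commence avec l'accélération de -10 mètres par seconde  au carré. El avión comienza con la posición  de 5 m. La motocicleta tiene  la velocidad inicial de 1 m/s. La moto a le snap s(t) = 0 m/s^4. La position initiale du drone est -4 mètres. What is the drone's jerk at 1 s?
To solve this, we need to take 2 derivatives of our velocity equation v(t) = 5 - 6·t. The derivative of velocity gives acceleration: a(t) = -6. The derivative of acceleration gives jerk: j(t) = 0. We have jerk j(t) = 0. Substituting t = 1: j(1) = 0.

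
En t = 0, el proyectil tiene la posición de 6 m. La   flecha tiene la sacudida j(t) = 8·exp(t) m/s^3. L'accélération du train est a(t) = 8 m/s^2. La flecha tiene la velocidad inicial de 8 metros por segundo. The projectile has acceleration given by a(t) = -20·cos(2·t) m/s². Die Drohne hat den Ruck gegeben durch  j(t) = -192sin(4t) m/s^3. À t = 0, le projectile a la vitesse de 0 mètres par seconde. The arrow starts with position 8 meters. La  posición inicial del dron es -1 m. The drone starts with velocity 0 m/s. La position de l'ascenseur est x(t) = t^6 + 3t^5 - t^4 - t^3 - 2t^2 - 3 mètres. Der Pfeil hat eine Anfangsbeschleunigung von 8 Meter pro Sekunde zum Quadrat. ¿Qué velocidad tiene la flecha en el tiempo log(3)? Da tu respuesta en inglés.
We need to integrate our jerk equation j(t) = 8·exp(t) 2 times. The integral of jerk, with a(0) = 8, gives acceleration: a(t) = 8·exp(t). Integrating acceleration and using the initial condition v(0) = 8, we get v(t) = 8·exp(t). From the given velocity equation v(t) = 8·exp(t), we substitute t = log(3) to get v = 24.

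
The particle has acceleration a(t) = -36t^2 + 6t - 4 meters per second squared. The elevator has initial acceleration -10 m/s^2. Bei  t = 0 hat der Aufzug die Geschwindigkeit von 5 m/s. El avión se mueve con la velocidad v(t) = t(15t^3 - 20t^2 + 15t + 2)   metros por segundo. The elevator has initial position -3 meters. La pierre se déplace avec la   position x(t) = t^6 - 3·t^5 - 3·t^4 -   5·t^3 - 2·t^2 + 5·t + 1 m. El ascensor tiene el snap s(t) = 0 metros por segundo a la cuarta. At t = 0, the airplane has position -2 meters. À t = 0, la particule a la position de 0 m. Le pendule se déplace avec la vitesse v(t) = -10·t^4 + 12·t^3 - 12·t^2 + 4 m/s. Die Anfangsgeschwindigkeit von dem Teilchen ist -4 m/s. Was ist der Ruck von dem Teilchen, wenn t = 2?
Um dies zu lösen, müssen wir 1 Ableitung unserer Gleichung für die Beschleunigung a(t) = -36·t^2 + 6·t - 4 nehmen. Mit d/dt von a(t) finden wir j(t) = 6 - 72·t. Mit j(t) = 6 - 72·t und Einsetzen von t = 2, finden wir j = -138.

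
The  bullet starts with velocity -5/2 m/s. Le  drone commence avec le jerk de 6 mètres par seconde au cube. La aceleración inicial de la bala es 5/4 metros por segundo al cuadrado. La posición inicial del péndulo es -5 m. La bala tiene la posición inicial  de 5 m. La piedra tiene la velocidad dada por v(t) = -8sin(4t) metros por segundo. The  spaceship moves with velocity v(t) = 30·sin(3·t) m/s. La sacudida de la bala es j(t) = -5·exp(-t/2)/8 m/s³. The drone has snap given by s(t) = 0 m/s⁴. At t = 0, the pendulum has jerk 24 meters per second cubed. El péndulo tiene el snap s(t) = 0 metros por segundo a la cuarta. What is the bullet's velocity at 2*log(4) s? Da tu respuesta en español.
Partiendo de la sacudida j(t) = -5·exp(-t/2)/8, tomamos 2 antiderivadas. Tomando ∫j(t)dt y aplicando a(0) = 5/4, encontramos a(t) = 5·exp(-t/2)/4. La antiderivada de la aceleración es la velocidad. Usando v(0) = -5/2, obtenemos v(t) = -5·exp(-t/2)/2. De la ecuación de la velocidad v(t) = -5·exp(-t/2)/2, sustituimos t = 2*log(4) para obtener v = -5/8.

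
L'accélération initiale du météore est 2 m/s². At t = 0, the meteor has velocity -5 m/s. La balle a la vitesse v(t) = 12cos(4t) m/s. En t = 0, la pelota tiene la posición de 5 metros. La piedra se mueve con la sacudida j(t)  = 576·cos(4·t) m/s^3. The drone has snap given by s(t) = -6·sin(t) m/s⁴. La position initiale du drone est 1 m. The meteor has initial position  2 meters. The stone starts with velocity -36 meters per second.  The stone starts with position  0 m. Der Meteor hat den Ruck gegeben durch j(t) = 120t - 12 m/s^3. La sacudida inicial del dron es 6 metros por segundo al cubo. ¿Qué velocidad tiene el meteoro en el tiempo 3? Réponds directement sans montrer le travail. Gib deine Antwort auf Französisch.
La réponse est 487.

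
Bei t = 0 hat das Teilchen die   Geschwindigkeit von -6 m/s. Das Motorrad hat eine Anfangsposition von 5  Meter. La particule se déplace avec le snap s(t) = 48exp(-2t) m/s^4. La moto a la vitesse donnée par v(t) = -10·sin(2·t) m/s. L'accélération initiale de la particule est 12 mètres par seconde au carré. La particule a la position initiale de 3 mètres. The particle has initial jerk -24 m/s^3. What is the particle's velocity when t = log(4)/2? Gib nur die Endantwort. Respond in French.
v(log(4)/2) = -3/2.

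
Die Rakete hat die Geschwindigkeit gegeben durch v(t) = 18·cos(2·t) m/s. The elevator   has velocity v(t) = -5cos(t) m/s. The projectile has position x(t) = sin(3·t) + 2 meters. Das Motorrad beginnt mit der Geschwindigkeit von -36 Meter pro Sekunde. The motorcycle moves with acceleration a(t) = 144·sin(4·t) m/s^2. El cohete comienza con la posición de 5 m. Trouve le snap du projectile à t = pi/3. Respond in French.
En partant de la position x(t) = sin(3·t) + 2, nous prenons 4 dérivées. La dérivée de la position donne la vitesse: v(t) = 3·cos(3·t). En prenant d/dt de v(t), nous trouvons a(t) = -9·sin(3·t). En dérivant l'accélération, nous obtenons le jerk: j(t) = -27·cos(3·t). En dérivant le jerk, nous obtenons le snap: s(t) = 81·sin(3·t). Nous avons le snap s(t) = 81·sin(3·t). En substituant t = pi/3: s(pi/3) = 0.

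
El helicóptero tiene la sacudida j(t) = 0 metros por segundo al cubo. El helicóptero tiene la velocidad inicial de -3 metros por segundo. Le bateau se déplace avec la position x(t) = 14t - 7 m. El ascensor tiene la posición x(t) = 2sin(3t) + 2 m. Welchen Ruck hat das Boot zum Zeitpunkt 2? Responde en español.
Debemos derivar nuestra ecuación de la posición x(t) = 14·t - 7 3 veces. Derivando la posición, obtenemos la velocidad: v(t) = 14. Derivando la velocidad, obtenemos la aceleración: a(t) = 0. Tomando d/dt de a(t), encontramos j(t) = 0. De la ecuación de la sacudida j(t) = 0, sustituimos t = 2 para obtener j = 0.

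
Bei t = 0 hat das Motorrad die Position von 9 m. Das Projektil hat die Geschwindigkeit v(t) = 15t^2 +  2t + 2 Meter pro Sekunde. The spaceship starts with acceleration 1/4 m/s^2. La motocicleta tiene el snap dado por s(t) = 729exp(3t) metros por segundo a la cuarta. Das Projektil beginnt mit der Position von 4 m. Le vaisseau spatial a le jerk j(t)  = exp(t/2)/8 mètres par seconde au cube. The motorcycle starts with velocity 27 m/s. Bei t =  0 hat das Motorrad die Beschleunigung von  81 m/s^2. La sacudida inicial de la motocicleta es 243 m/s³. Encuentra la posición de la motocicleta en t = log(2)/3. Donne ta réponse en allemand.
Ausgehend von dem Snap s(t) = 729·exp(3·t), nehmen wir 4 Integrale. Mit ∫s(t)dt und Anwendung von j(0) = 243, finden wir j(t) = 243·exp(3·t). Die Stammfunktion von dem Ruck ist die Beschleunigung. Mit a(0) = 81 erhalten wir a(t) = 81·exp(3·t). Das Integral von der Beschleunigung ist die Geschwindigkeit. Mit v(0) = 27 erhalten wir v(t) = 27·exp(3·t). Die Stammfunktion von der Geschwindigkeit ist die Position. Mit x(0) = 9 erhalten wir x(t) = 9·exp(3·t). Aus der Gleichung für die Position x(t) = 9·exp(3·t), setzen wir t = log(2)/3 ein und erhalten x = 18.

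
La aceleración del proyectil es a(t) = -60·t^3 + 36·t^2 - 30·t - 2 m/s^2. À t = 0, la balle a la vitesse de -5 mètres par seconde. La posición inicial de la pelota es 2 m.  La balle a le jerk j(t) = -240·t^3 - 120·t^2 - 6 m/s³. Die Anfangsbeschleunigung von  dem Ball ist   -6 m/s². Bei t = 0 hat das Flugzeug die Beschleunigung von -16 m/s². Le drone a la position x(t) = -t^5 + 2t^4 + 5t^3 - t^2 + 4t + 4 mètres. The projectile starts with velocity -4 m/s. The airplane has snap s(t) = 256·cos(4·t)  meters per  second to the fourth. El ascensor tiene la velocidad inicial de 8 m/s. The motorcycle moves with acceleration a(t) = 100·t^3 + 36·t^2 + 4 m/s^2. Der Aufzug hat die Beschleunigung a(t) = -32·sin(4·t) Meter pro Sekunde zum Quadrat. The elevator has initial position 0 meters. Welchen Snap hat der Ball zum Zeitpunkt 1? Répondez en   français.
Nous devons dériver notre équation du jerk j(t) = -240·t^3 - 120·t^2 - 6 1 fois. La dérivée du jerk donne le snap: s(t) = -720·t^2 - 240·t. De l'équation du snap s(t) = -720·t^2 - 240·t, nous substituons t = 1 pour obtenir s = -960.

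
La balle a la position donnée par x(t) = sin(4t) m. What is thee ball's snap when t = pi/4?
Starting from position x(t) = sin(4·t), we take 4 derivatives. Differentiating position, we get velocity: v(t) = 4·cos(4·t). Differentiating velocity, we get acceleration: a(t) = -16·sin(4·t). Taking d/dt of a(t), we find j(t) = -64·cos(4·t). The derivative of jerk gives snap: s(t) = 256·sin(4·t). We have snap s(t) = 256·sin(4·t). Substituting t = pi/4: s(pi/4) = 0.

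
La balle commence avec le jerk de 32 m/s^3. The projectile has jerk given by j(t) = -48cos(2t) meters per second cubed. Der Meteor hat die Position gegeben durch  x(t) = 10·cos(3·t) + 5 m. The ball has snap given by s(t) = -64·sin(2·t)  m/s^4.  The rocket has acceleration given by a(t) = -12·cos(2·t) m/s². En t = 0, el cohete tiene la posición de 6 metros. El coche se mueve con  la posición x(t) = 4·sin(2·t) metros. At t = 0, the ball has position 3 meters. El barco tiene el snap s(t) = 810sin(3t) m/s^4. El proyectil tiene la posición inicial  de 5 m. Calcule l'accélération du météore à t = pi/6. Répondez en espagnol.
Para resolver esto, necesitamos tomar 2 derivadas de nuestra ecuación de la posición x(t) = 10·cos(3·t) + 5. Derivando la posición, obtenemos la velocidad: v(t) = -30·sin(3·t). Derivando la velocidad, obtenemos la aceleración: a(t) = -90·cos(3·t). Tenemos la aceleración a(t) = -90·cos(3·t). Sustituyendo t = pi/6: a(pi/6) = 0.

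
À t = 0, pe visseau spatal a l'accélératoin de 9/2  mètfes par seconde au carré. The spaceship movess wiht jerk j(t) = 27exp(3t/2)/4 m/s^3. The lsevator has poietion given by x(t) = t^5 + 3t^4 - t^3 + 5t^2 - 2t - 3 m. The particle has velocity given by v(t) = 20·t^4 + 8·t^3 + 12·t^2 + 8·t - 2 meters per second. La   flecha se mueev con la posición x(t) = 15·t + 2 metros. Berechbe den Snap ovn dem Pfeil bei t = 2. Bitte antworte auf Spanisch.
Partiendo de la posición x(t) = 15·t + 2, tomamos 4 derivadas. Derivando la posición, obtenemos la velocidad: v(t) = 15. Tomando d/dt de v(t), encontramos a(t) = 0. Tomando d/dt de a(t), encontramos j(t) = 0. La derivada de la sacudida da el snap: s(t) = 0. Usando s(t) = 0 y sustituyendo t = 2, encontramos s = 0.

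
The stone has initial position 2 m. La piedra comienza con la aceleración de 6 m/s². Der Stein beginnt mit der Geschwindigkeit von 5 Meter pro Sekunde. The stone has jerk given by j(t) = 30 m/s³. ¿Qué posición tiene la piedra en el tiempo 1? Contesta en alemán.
Ausgehend von dem Ruck j(t) = 30, nehmen wir 3 Stammfunktionen. Durch Integration von dem Ruck und Verwendung der Anfangsbedingung a(0) = 6, erhalten wir a(t) = 30·t + 6. Durch Integration von der Beschleunigung und Verwendung der Anfangsbedingung v(0) = 5, erhalten wir v(t) = 15·t^2 + 6·t + 5. Mit ∫v(t)dt und Anwendung von x(0) = 2, finden wir x(t) = 5·t^3 + 3·t^2 + 5·t + 2. Mit x(t) = 5·t^3 + 3·t^2 + 5·t + 2 und Einsetzen von t = 1, finden wir x = 15.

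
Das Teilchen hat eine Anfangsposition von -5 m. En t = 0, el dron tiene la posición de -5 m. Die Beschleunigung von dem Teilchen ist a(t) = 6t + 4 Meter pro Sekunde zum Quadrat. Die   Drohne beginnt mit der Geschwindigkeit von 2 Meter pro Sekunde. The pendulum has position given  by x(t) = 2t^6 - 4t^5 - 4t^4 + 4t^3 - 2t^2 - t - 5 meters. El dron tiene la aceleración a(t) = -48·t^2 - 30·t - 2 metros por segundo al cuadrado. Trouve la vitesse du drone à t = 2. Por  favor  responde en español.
Para resolver esto, necesitamos tomar 1 integral de nuestra ecuación de la aceleración a(t) = -48·t^2 - 30·t - 2. La antiderivada de la aceleración es la velocidad. Usando v(0) = 2, obtenemos v(t) = -16·t^3 - 15·t^2 - 2·t + 2. Tenemos la velocidad v(t) = -16·t^3 - 15·t^2 - 2·t + 2. Sustituyendo t = 2: v(2) = -190.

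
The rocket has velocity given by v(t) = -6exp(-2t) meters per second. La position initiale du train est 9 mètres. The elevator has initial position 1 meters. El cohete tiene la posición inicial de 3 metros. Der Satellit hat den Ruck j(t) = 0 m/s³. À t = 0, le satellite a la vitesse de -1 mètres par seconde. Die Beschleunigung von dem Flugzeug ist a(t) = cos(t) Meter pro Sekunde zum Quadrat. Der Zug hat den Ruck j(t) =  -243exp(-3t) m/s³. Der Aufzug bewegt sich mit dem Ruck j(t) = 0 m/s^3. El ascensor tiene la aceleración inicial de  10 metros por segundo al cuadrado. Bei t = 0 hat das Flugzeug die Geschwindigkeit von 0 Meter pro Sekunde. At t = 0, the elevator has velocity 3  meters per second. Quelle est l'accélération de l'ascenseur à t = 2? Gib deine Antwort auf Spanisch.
Para resolver esto, necesitamos tomar 1 antiderivada de nuestra ecuación de la sacudida j(t) = 0. Tomando ∫j(t)dt y aplicando a(0) = 10, encontramos a(t) = 10. De la ecuación de la aceleración a(t) = 10, sustituimos t = 2 para obtener a = 10.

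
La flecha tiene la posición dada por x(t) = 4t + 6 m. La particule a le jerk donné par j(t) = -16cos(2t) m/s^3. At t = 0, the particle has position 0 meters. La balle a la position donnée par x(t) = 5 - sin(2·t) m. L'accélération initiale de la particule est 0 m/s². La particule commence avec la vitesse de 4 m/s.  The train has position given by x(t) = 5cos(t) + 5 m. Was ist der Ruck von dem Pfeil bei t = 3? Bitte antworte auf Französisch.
Pour résoudre ceci, nous devons prendre 3 dérivées de notre équation de la position x(t) = 4·t + 6. En dérivant la position, nous obtenons la vitesse: v(t) = 4. En prenant d/dt de v(t), nous trouvons a(t) = 0. En dérivant l'accélération, nous obtenons le jerk: j(t) = 0. De l'équation du jerk j(t) = 0, nous substituons t = 3 pour obtenir j = 0.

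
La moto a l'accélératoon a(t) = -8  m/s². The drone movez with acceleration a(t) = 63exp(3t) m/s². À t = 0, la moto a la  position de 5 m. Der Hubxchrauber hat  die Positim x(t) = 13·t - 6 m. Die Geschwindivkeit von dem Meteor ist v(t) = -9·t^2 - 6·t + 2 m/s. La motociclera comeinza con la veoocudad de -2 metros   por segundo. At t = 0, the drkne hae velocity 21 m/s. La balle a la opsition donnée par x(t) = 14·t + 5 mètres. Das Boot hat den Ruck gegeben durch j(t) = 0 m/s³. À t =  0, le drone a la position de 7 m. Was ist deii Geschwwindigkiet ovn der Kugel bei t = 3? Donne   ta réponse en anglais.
Starting from position x(t) = 14·t + 5, we take 1 derivative. Taking d/dt of x(t), we find v(t) = 14. We have velocity v(t) = 14. Substituting t = 3: v(3) = 14.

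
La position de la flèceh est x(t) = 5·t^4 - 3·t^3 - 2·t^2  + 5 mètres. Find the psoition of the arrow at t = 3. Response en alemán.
Wir haben die Position x(t) = 5·t^4 - 3·t^3 - 2·t^2 + 5. Durch Einsetzen von t = 3: x(3) = 311.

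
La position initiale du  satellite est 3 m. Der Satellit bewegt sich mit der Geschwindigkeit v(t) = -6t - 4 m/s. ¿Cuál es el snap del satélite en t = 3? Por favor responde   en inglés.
We must differentiate our velocity equation v(t) = -6·t - 4 3 times. Differentiating velocity, we get acceleration: a(t) = -6. Differentiating acceleration, we get jerk: j(t) = 0. Differentiating jerk, we get snap: s(t) = 0. Using s(t) = 0 and substituting t = 3, we find s = 0.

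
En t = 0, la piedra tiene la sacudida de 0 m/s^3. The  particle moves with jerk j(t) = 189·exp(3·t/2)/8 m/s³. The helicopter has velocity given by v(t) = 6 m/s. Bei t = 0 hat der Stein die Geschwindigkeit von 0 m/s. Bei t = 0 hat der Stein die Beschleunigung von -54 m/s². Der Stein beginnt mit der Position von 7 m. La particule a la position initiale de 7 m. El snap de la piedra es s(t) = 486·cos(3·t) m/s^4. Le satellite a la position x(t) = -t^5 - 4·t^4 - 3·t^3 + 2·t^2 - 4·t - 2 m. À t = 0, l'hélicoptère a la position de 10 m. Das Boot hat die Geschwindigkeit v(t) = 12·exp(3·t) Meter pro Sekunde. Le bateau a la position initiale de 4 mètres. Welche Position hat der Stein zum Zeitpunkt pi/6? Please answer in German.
Wir müssen unsere Gleichung für den Snap s(t) = 486·cos(3·t) 4-mal integrieren. Durch Integration von dem Snap und Verwendung der Anfangsbedingung j(0) = 0, erhalten wir j(t) = 162·sin(3·t). Das Integral von dem Ruck ist die Beschleunigung. Mit a(0) = -54 erhalten wir a(t) = -54·cos(3·t). Durch Integration von der Beschleunigung und Verwendung der Anfangsbedingung v(0) = 0, erhalten wir v(t) = -18·sin(3·t). Die Stammfunktion von der Geschwindigkeit, mit x(0) = 7, ergibt die Position: x(t) = 6·cos(3·t) + 1. Wir haben die Position x(t) = 6·cos(3·t) + 1. Durch Einsetzen von t = pi/6: x(pi/6) = 1.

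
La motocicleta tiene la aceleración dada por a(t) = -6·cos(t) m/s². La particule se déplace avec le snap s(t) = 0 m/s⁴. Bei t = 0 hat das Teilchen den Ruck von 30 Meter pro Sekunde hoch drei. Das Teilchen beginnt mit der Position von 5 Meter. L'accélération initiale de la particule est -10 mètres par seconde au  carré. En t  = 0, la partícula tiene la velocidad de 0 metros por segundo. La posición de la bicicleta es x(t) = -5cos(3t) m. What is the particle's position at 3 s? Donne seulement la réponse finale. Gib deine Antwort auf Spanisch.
La posición en t = 3 es x = 95.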